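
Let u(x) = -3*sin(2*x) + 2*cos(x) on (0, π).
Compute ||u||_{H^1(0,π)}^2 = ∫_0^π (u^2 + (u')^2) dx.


||u||_{H^1(0,π)}^2 = -32 + 53*π/2

u'(x) = -2*sin(x) - 6*cos(2*x).
Expand u² and (u')² and integrate term by term on (0, π), using: for integers n ≥ 1, ∫_0^π sin²(nx) dx = ∫_0^π cos²(nx) dx = π/2; for n ≠ n', ∫_0^π sin(nx)sin(n'x) dx = ∫_0^π cos(nx)cos(n'x) dx = 0; and by product-to-sum, ∫_0^π sin(nx)cos(n'x) dx = ½∫_0^π [sin((n+n')x) + sin((n−n')x)] dx, which is 0 when n+n' is even and 2n/(n²−n'²) when n+n' is odd (it need not vanish on (0, π)).
  u² squared terms: (-3)²·∫sin(2x)² dx = 9·π/2 = 9*π/2;  (2)²·∫cos(x)² dx = 4·π/2 = 2*π.
  u² cross terms: 2·(-3)·(2)·∫sin(2x)·cos(x) dx = -12·(4/3) = -16.
  So ∫_0^π u² dx = 9*π/2 + 2*π − 16 = -16 + 13*π/2.
  (u')² squared terms: (-6)²·∫cos(2x)² dx = 36·π/2 = 18*π;  (-2)²·∫sin(x)² dx = 4·π/2 = 2*π.
  (u')² cross terms: 2·(-6)·(-2)·∫cos(2x)·sin(x) dx = 24·(-2/3) = -16.
  So ∫_0^π (u')² dx = 18*π + 2*π − 16 = -16 + 20*π.
||u||_{H^1}^2 = (-16 + 13*π/2) + (-16 + 20*π) = -32 + 53*π/2.


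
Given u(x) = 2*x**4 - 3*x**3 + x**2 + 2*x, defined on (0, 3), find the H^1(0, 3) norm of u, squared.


||u||_{H^1}^2 = 104637/10

The H^1 norm (squared) on an interval (0, L) is
  ||u||_{H^1}^2 = ∫_0^L u(x)^2 dx + ∫_0^L u'(x)^2 dx.
Compute u'(x) = 8*x**3 - 9*x**2 + 2*x + 2.
Then u(x)^2 = 4*x**8 - 12*x**7 + 13*x**6 + 2*x**5 - 11*x**4 + 4*x**3 + 4*x**2 and u'(x)^2 = 64*x**6 - 144*x**5 + 113*x**4 - 4*x**3 - 32*x**2 + 8*x + 4.
Integrate each monomial from 0 to 3 using ∫_0^3 c·x^n dx = c·3^(n+1)/(n+1):
  ∫_0^3 u(x)^2 dx = ∫_0^3 (4*x^8 - 12*x^7 + 13*x^6 + 2*x^5 - 11*x^4 + 4*x^3 + 4*x^2) dx. Term by term:
    ∫_0^3 4*x^8 dx = 8748;  ∫_0^3 -12*x^7 dx = -19683/2;  ∫_0^3 13*x^6 dx = 28431/7;
    ∫_0^3 2*x^5 dx = 243;  ∫_0^3 -11*x^4 dx = -2673/5;  ∫_0^3 4*x^3 dx = 81;
    ∫_0^3 4*x^2 dx = 36.
  Sum: 8748 − 19683/2 + 28431/7 + 243 − 2673/5 + 81 + 36 = 195543/70.
  ∫_0^3 u'(x)^2 dx = ∫_0^3 (64*x^6 - 144*x^5 + 113*x^4 - 4*x^3 - 32*x^2 + 8*x + 4) dx. Term by term:
    ∫_0^3 64*x^6 dx = 139968/7;  ∫_0^3 -144*x^5 dx = -17496;  ∫_0^3 113*x^4 dx = 27459/5;
    ∫_0^3 -4*x^3 dx = -81;  ∫_0^3 -32*x^2 dx = -288;  ∫_0^3 8*x dx = 36;
    ∫_0^3 4 dx = 12.
  Sum: 139968/7 − 17496 + 27459/5 − 81 − 288 + 36 + 12 = 268458/35.
Adding: ||u||_{H^1}^2 = 195543/70 + 268458/35 = 104637/10.


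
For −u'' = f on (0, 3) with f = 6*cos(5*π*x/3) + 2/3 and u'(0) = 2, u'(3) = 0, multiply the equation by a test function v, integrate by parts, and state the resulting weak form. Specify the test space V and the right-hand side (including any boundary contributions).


V = H^1(0, 3) (v unrestricted at boundary; u is determined up to an additive constant); weak form: ∫_0^3 u'v' dx = ∫_0^3 (6*cos(5*π*x/3) + 2/3) v dx − 2·v(0) for all v ∈ V.

Multiply both sides by a test function v and integrate from 0 to 3:
  ∫_0^3 −u''(x) v(x) dx = ∫_0^3 f(x) v(x) dx.
Integrate the LHS by parts once:
  ∫_0^3 −u'' v dx = −[u'(x) v(x)]_0^3 + ∫_0^3 u'(x) v'(x) dx.
Thus ∫_0^3 u'(x) v'(x) dx = ∫_0^3 f(x) v(x) dx + [u'(x) v(x)]_0^3.
Choose V so that boundary terms are either known or forced to vanish.
u has inhomogeneous Neumann u'(0) = 2, u'(3) = 0. [u' v]_0^3 = (0)·v(3) − (2)·v(0) = − 2·v(0). Take V = H^1(0, 3); boundary term becomes part of RHS.
Weak formulation: find u (satisfying any essential BC) such that ∫_0^3 u'(x) v'(x) dx = ∫_0^3 f v dx − 2·v(0) for all v ∈ V (Neumann data are natural BCs: they enter the RHS as boundary terms).
Substituting f(x) = 6*cos(5*π*x/3) + 2/3, the right-hand side is ∫_0^3 (6*cos(5*π*x/3) + 2/3) v dx − 2·v(0).
Compatibility check (pure Neumann): taking v ≡ 1 ∈ V gives 0 = ∫_0^3 f dx + (0) − (2), i.e. ∫_0^3 f dx must equal u'(0) − u'(3) = 2. Indeed ∫_0^3 (6*cos(5*π*x/3) + 2/3) dx = 2, so the data are compatible. The solution is then unique only up to an additive constant (fix it e.g. by requiring ∫_0^3 u dx = 0).


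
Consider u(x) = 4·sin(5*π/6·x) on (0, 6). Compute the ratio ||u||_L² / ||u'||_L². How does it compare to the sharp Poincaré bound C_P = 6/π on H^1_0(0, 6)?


||u||_L² / ||u'||_L² = 6/(5*π) < C_P = 6/π.

u(x) = 4·sin(5*π/6·x), so u'(x) = 10*π*cos(5*π*x/6)/3.
Writing u(x) = A·sin(kπx/L) with A = 4 and k = 5, use ∫_0^L sin²(kπx/L) dx = L/2 and ∫_0^L cos²(kπx/L) dx = L/2.
u² = 16·sin²(5*π/6·x) and (u')² = 100*π^2/9·cos²(5*π/6·x), and each of sin², cos² integrates to L/2 = 3 over (0, 6).
∫_0^6 u² dx = 48, so ||u||_L² = 4*sqrt(3).
∫_0^6 (u')² dx = 100*π^2/3, so ||u'||_L² = 10*sqrt(3)*π/3.
Ratio ||u||_L² / ||u'||_L² = 6/(5*π).
Sharp Poincaré constant on H^1_0(0, 6) is C_P = L/π = 6/π, achieved by sin(π/6·x).
This is the k = 5 harmonic; the ratio L/(kπ) is strictly less than C_P = L/π, consistent with the sharp inequality ||u||_L² ≤ C_P ||u'||_L².


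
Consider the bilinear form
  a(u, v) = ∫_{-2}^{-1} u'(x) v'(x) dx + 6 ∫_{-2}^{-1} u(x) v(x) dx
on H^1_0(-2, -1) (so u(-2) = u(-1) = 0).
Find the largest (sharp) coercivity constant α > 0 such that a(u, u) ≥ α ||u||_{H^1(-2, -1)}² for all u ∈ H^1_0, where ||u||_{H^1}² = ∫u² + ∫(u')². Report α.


α = 1

Coercivity of a(·,·) on H^1_0(-2, -1) means a(u, u) ≥ α ||u||_{H^1}² for every u ∈ H^1_0.
The interval has length L = 1, and Poincaré/coercivity depend only on L. Here a(u, u) = ∫(u')² + (6)·∫u².
Here c = 6 ≥ 1, so a(u,u) = ∫(u')² + c∫u² ≥ ∫(u')² + ∫u² = ||u||_{H^1}², i.e. α = 1 works. No larger α is possible: a(u,u) ≥ α||u||_{H^1}² means (1−α)∫(u')² ≥ (α−c)∫u², and for the modes u_n = sin(nπ(x−x₀)/L) (x₀ the left endpoint) one has ∫u_n²/∫(u_n')² = (L/(nπ))² → 0, so a(u_n,u_n)/||u_n||_{H^1}² → 1. Hence the optimal constant is α = 1.
Therefore α = 1.


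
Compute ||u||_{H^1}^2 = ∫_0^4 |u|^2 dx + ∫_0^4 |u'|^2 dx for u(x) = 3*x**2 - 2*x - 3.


||u||_{H^1}^2 = 22508/15

The H^1 norm (squared) on an interval (0, L) is
  ||u||_{H^1}^2 = ∫_0^L u(x)^2 dx + ∫_0^L u'(x)^2 dx.
Compute u'(x) = 6*x - 2.
Then u(x)^2 = 9*x**4 - 12*x**3 - 14*x**2 + 12*x + 9 and u'(x)^2 = 36*x**2 - 24*x + 4.
Integrate each monomial from 0 to 4 using ∫_0^4 c·x^n dx = c·4^(n+1)/(n+1):
  ∫_0^4 u(x)^2 dx = ∫_0^4 (9*x^4 - 12*x^3 - 14*x^2 + 12*x + 9) dx. Term by term:
    ∫_0^4 9*x^4 dx = 9216/5;  ∫_0^4 -12*x^3 dx = -768;  ∫_0^4 -14*x^2 dx = -896/3;
    ∫_0^4 12*x dx = 96;  ∫_0^4 9 dx = 36.
  Sum: 9216/5 − 768 − 896/3 + 96 + 36 = 13628/15.
  ∫_0^4 u'(x)^2 dx = ∫_0^4 (36*x^2 - 24*x + 4) dx. Term by term:
    ∫_0^4 36*x^2 dx = 768;  ∫_0^4 -24*x dx = -192;  ∫_0^4 4 dx = 16.
  Sum: 768 − 192 + 16 = 592.
Adding: ||u||_{H^1}^2 = 13628/15 + 592 = 22508/15.


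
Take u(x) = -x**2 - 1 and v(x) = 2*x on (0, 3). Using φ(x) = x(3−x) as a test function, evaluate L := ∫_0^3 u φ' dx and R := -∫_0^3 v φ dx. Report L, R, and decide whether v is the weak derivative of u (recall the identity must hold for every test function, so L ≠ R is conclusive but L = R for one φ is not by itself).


LHS = 27/2, RHS = -27/2. No, v is not the weak derivative of u.

u(x) = -x**2 - 1, classical derivative u'(x) = -2*x.
φ(x) = x(3−x), so φ'(x) = 3 - 2*x.
Note φ(0) = φ(3) = 0, so the boundary term u·φ vanishes.
LHS = ∫_0^3 u(x) φ'(x) dx = ∫_0^3 (2*x^3 - 3*x^2 + 2*x - 3) dx. Term by term:
  ∫_0^3 2*x^3 dx = 81/2;  ∫_0^3 -3*x^2 dx = -27;  ∫_0^3 2*x dx = 9;
  ∫_0^3 -3 dx = -9.
Sum: 81/2 − 27 + 9 − 9 = 27/2.
So LHS = 27/2.
∫_0^3 v(x) φ(x) dx = ∫_0^3 (-2*x^3 + 6*x^2) dx. Term by term:
  ∫_0^3 -2*x^3 dx = -81/2;  ∫_0^3 6*x^2 dx = 54.
Sum: -81/2 + 54 = 27/2.
So RHS = -∫_0^3 v(x) φ(x) dx = -27/2.
LHS − RHS = 27 ≠ 0, so the identity fails.
(For a valid weak derivative the identity must hold for EVERY test function, in particular this one. The failure shows v is NOT the weak derivative of u.)
Correct weak derivative would be u'(x) = -2*x.


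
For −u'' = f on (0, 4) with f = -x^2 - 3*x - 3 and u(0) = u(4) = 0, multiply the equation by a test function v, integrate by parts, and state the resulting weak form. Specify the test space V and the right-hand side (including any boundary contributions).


V = H^1_0(0, 4) (so v(0) = v(4) = 0); weak form: ∫_0^4 u'v' dx = ∫_0^4 (-x^2 - 3*x - 3) v dx for all v ∈ V.

Multiply both sides by a test function v and integrate from 0 to 4:
  ∫_0^4 −u''(x) v(x) dx = ∫_0^4 f(x) v(x) dx.
Integrate the LHS by parts once:
  ∫_0^4 −u'' v dx = −[u'(x) v(x)]_0^4 + ∫_0^4 u'(x) v'(x) dx.
Thus ∫_0^4 u'(x) v'(x) dx = ∫_0^4 f(x) v(x) dx + [u'(x) v(x)]_0^4.
Choose V so that boundary terms are either known or forced to vanish.
u is Dirichlet: u(0) = u(4) = 0. Let V = H^1_0(0, 4); then v(0) = v(4) = 0, and [u' v]_0^4 = 0.
Weak formulation: find u (satisfying any essential BC) such that ∫_0^4 u'(x) v'(x) dx = ∫_0^4 f v dx for all v ∈ V.
Substituting f(x) = -x^2 - 3*x - 3, the right-hand side is ∫_0^4 (-x^2 - 3*x - 3) v dx.


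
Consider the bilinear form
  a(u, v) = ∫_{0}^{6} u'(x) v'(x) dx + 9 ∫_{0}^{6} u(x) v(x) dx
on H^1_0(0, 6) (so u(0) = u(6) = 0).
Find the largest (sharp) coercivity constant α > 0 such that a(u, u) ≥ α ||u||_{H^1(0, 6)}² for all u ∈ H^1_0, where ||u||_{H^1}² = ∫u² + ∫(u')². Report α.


α = 1

Coercivity of a(·,·) on H^1_0(0, 6) means a(u, u) ≥ α ||u||_{H^1}² for every u ∈ H^1_0.
The interval has length L = 6, and Poincaré/coercivity depend only on L. Here a(u, u) = ∫(u')² + (9)·∫u².
Here c = 9 ≥ 1, so a(u,u) = ∫(u')² + c∫u² ≥ ∫(u')² + ∫u² = ||u||_{H^1}², i.e. α = 1 works. No larger α is possible: a(u,u) ≥ α||u||_{H^1}² means (1−α)∫(u')² ≥ (α−c)∫u², and for the modes u_n = sin(nπ(x−x₀)/L) (x₀ the left endpoint) one has ∫u_n²/∫(u_n')² = (L/(nπ))² → 0, so a(u_n,u_n)/||u_n||_{H^1}² → 1. Hence the optimal constant is α = 1.
Therefore α = 1.


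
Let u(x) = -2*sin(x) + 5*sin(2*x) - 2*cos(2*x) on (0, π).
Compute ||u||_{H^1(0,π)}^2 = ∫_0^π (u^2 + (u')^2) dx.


||u||_{H^1(0,π)}^2 = -80/3 + 153*π/2

u'(x) = 4*sin(2*x) - 2*cos(x) + 10*cos(2*x).
Expand u² and (u')² and integrate term by term on (0, π), using: for integers n ≥ 1, ∫_0^π sin²(nx) dx = ∫_0^π cos²(nx) dx = π/2; for n ≠ n', ∫_0^π sin(nx)sin(n'x) dx = ∫_0^π cos(nx)cos(n'x) dx = 0; and by product-to-sum, ∫_0^π sin(nx)cos(n'x) dx = ½∫_0^π [sin((n+n')x) + sin((n−n')x)] dx, which is 0 when n+n' is even and 2n/(n²−n'²) when n+n' is odd (it need not vanish on (0, π)).
  u² squared terms: (-2)²·∫cos(2x)² dx = 4·π/2 = 2*π;  (-2)²·∫sin(x)² dx = 4·π/2 = 2*π;  (5)²·∫sin(2x)² dx = 25·π/2 = 25*π/2.
  u² cross terms: 2·(-2)·(-2)·∫cos(2x)·sin(x) dx = 8·(-2/3) = -16/3;  2·(-2)·(5)·∫cos(2x)·sin(2x) dx = -20·(0) = 0;  2·(-2)·(5)·∫sin(x)·sin(2x) dx = -20·(0) = 0.
  So ∫_0^π u² dx = 2*π + 2*π + 25*π/2 − 16/3 + 0 + 0 = -16/3 + 33*π/2.
  (u')² squared terms: (-2)²·∫cos(x)² dx = 4·π/2 = 2*π;  (4)²·∫sin(2x)² dx = 16·π/2 = 8*π;  (10)²·∫cos(2x)² dx = 100·π/2 = 50*π.
  (u')² cross terms: 2·(-2)·(4)·∫cos(x)·sin(2x) dx = -16·(4/3) = -64/3;  2·(-2)·(10)·∫cos(x)·cos(2x) dx = -40·(0) = 0;  2·(4)·(10)·∫sin(2x)·cos(2x) dx = 80·(0) = 0.
  So ∫_0^π (u')² dx = 2*π + 8*π + 50*π − 64/3 + 0 + 0 = -64/3 + 60*π.
||u||_{H^1}^2 = (-16/3 + 33*π/2) + (-64/3 + 60*π) = -80/3 + 153*π/2.


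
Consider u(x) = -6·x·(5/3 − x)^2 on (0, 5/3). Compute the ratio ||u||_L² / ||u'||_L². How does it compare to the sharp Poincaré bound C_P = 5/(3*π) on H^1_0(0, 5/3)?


||u||_L² / ||u'||_L² = 5*sqrt(14)/42 < C_P = 5/(3*π).

u(x) = -6·x·(5/3 − x)^2, so u'(x) = 2*(5 - 9*x)*(x - 5/3).
u(x) = -6·x·(5/3 − x)^2 vanishes at x = 0 and x = 5/3, so u ∈ H^1_0(0, 5/3). Differentiate via the product rule and integrate the resulting polynomials term by term.
  ∫_0^5/3 u² dx = ∫_0^5/3 (36*x^6 - 240*x^5 + 600*x^4 - 2000*x^3/3 + 2500*x^2/9) dx. Term by term:
    ∫_0^5/3 36*x^6 dx = 312500/1701;  ∫_0^5/3 -240*x^5 dx = -625000/729;  ∫_0^5/3 600*x^4 dx = 125000/81;
    ∫_0^5/3 -2000*x^3/3 dx = -312500/243;  ∫_0^5/3 2500*x^2/9 dx = 312500/729.
  Sum: 312500/1701 − 625000/729 + 125000/81 − 312500/243 + 312500/729 = 62500/5103.
  ∫_0^5/3 (u')² dx = ∫_0^5/3 (324*x^4 - 1440*x^3 + 2200*x^2 - 4000*x/3 + 2500/9) dx. Term by term:
    ∫_0^5/3 324*x^4 dx = 2500/3;  ∫_0^5/3 -1440*x^3 dx = -25000/9;  ∫_0^5/3 2200*x^2 dx = 275000/81;
    ∫_0^5/3 -4000*x/3 dx = -50000/27;  ∫_0^5/3 2500/9 dx = 12500/27.
  Sum: 2500/3 − 25000/9 + 275000/81 − 50000/27 + 12500/27 = 5000/81.
∫_0^5/3 u² dx = 62500/5103, so ||u||_L² = 250*sqrt(7)/189.
∫_0^5/3 (u')² dx = 5000/81, so ||u'||_L² = 50*sqrt(2)/9.
Ratio ||u||_L² / ||u'||_L² = 5*sqrt(14)/42.
Sharp Poincaré constant on H^1_0(0, 5/3) is C_P = L/π = 5/(3*π), achieved by sin(3*π/5·x).
A polynomial bump cannot attain the sharp Poincaré constant (only the first sine eigenfunction does), so the ratio is strictly less than C_P, consistent with ||u||_L² ≤ C_P ||u'||_L².


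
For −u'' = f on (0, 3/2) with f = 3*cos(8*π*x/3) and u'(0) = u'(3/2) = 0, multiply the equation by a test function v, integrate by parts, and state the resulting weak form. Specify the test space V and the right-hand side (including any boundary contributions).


V = H^1(0, 3/2) (no boundary constraint on v; u is determined up to an additive constant); weak form: ∫_0^3/2 u'v' dx = ∫_0^3/2 (3*cos(8*π*x/3)) v dx for all v ∈ V.

Multiply both sides by a test function v and integrate from 0 to 3/2:
  ∫_0^3/2 −u''(x) v(x) dx = ∫_0^3/2 f(x) v(x) dx.
Integrate the LHS by parts once:
  ∫_0^3/2 −u'' v dx = −[u'(x) v(x)]_0^3/2 + ∫_0^3/2 u'(x) v'(x) dx.
Thus ∫_0^3/2 u'(x) v'(x) dx = ∫_0^3/2 f(x) v(x) dx + [u'(x) v(x)]_0^3/2.
Choose V so that boundary terms are either known or forced to vanish.
u has homogeneous Neumann: u'(0) = u'(3/2) = 0. So [u' v]_0^3/2 = 0·v(3/2) − 0·v(0) = 0 for any v; take V = H^1(0, 3/2).
Weak formulation: find u (satisfying any essential BC) such that ∫_0^3/2 u'(x) v'(x) dx = ∫_0^3/2 f v dx for all v ∈ V (homogeneous Neumann, so boundary terms vanish).
Substituting f(x) = 3*cos(8*π*x/3), the right-hand side is ∫_0^3/2 (3*cos(8*π*x/3)) v dx.
Compatibility check (pure Neumann): taking v ≡ 1 ∈ V gives 0 = ∫_0^3/2 f dx + (0) − (0), i.e. ∫_0^3/2 f dx must equal u'(0) − u'(3/2) = 0. Indeed ∫_0^3/2 (3*cos(8*π*x/3)) dx = 0, so the data are compatible. The solution is then unique only up to an additive constant (fix it e.g. by requiring ∫_0^3/2 u dx = 0).


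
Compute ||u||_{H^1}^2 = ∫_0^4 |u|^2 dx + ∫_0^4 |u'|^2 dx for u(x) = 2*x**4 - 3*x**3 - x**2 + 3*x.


||u||_{H^1}^2 = 32854124/315

The H^1 norm (squared) on an interval (0, L) is
  ||u||_{H^1}^2 = ∫_0^L u(x)^2 dx + ∫_0^L u'(x)^2 dx.
Compute u'(x) = 8*x**3 - 9*x**2 - 2*x + 3.
Then u(x)^2 = 4*x**8 - 12*x**7 + 5*x**6 + 18*x**5 - 17*x**4 - 6*x**3 + 9*x**2 and u'(x)^2 = 64*x**6 - 144*x**5 + 49*x**4 + 84*x**3 - 50*x**2 - 12*x + 9.
Integrate each monomial from 0 to 4 using ∫_0^4 c·x^n dx = c·4^(n+1)/(n+1):
  ∫_0^4 u(x)^2 dx = ∫_0^4 (4*x^8 - 12*x^7 + 5*x^6 + 18*x^5 - 17*x^4 - 6*x^3 + 9*x^2) dx. Term by term:
    ∫_0^4 4*x^8 dx = 1048576/9;  ∫_0^4 -12*x^7 dx = -98304;  ∫_0^4 5*x^6 dx = 81920/7;
    ∫_0^4 18*x^5 dx = 12288;  ∫_0^4 -17*x^4 dx = -17408/5;  ∫_0^4 -6*x^3 dx = -384;
    ∫_0^4 9*x^2 dx = 192.
  Sum: 1048576/9 − 98304 + 81920/7 + 12288 − 17408/5 − 384 + 192 = 12134336/315.
  ∫_0^4 u'(x)^2 dx = ∫_0^4 (64*x^6 - 144*x^5 + 49*x^4 + 84*x^3 - 50*x^2 - 12*x + 9) dx. Term by term:
    ∫_0^4 64*x^6 dx = 1048576/7;  ∫_0^4 -144*x^5 dx = -98304;  ∫_0^4 49*x^4 dx = 50176/5;
    ∫_0^4 84*x^3 dx = 5376;  ∫_0^4 -50*x^2 dx = -3200/3;  ∫_0^4 -12*x dx = -96;
    ∫_0^4 9 dx = 36.
  Sum: 1048576/7 − 98304 + 50176/5 + 5376 − 3200/3 − 96 + 36 = 6906596/105.
Adding: ||u||_{H^1}^2 = 12134336/315 + 6906596/105 = 32854124/315.


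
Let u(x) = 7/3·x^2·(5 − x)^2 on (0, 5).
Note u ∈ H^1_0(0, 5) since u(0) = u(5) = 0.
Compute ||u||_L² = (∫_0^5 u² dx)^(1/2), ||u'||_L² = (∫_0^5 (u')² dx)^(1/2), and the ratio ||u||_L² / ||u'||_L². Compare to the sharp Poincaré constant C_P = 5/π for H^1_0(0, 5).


||u||_L² / ||u'||_L² = 5*sqrt(3)/6 < C_P = 5/π.

u(x) = 7/3·x^2·(5 − x)^2, so u'(x) = 14*x*(x - 5)*(2*x - 5)/3.
u(x) = 7/3·x^2·(5 − x)^2 vanishes at x = 0 and x = 5, so u ∈ H^1_0(0, 5). Differentiate via the product rule and integrate the resulting polynomials term by term.
  ∫_0^5 u² dx = ∫_0^5 (49*x^8/9 - 980*x^7/9 + 2450*x^6/3 - 24500*x^5/9 + 30625*x^4/9) dx. Term by term:
    ∫_0^5 49*x^8/9 dx = 95703125/81;  ∫_0^5 -980*x^7/9 dx = -95703125/18;  ∫_0^5 2450*x^6/3 dx = 27343750/3;
    ∫_0^5 -24500*x^5/9 dx = -191406250/27;  ∫_0^5 30625*x^4/9 dx = 19140625/9.
  Sum: 95703125/81 − 95703125/18 + 27343750/3 − 191406250/27 + 19140625/9 = 2734375/162.
  ∫_0^5 (u')² dx = ∫_0^5 (784*x^6/9 - 3920*x^5/3 + 63700*x^4/9 - 49000*x^3/3 + 122500*x^2/9) dx. Term by term:
    ∫_0^5 784*x^6/9 dx = 8750000/9;  ∫_0^5 -3920*x^5/3 dx = -30625000/9;  ∫_0^5 63700*x^4/9 dx = 39812500/9;
    ∫_0^5 -49000*x^3/3 dx = -7656250/3;  ∫_0^5 122500*x^2/9 dx = 15312500/27.
  Sum: 8750000/9 − 30625000/9 + 39812500/9 − 7656250/3 + 15312500/27 = 218750/27.
∫_0^5 u² dx = 2734375/162, so ||u||_L² = 625*sqrt(14)/18.
∫_0^5 (u')² dx = 218750/27, so ||u'||_L² = 125*sqrt(42)/9.
Ratio ||u||_L² / ||u'||_L² = 5*sqrt(3)/6.
Sharp Poincaré constant on H^1_0(0, 5) is C_P = L/π = 5/π, achieved by sin(π/5·x).
A polynomial bump cannot attain the sharp Poincaré constant (only the first sine eigenfunction does), so the ratio is strictly less than C_P, consistent with ||u||_L² ≤ C_P ||u'||_L².


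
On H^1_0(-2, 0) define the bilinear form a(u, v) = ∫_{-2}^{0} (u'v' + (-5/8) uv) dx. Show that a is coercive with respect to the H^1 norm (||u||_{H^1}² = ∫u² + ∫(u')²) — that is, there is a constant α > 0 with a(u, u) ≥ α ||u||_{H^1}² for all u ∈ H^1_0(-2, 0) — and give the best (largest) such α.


α = (-5/2 + π^2)/(4 + π^2)

Coercivity of a(·,·) on H^1_0(-2, 0) means a(u, u) ≥ α ||u||_{H^1}² for every u ∈ H^1_0.
The interval has length L = 2, and Poincaré/coercivity depend only on L. Here a(u, u) = ∫(u')² + (-5/8)·∫u².
Here c = -5/8 < 0 with |c| < (π/L)² = π^2/4, so coercivity still holds. The condition a(u,u) ≥ α||u||_{H^1}² reads (1−α)∫(u')² ≥ (α−c)∫u². Any admissible α is ≤ 1 (rapidly oscillating u have ∫u²/∫(u')² → 0), and α = 1 would force 0 ≥ (1−c)∫u², impossible since c < 1; so 1−α > 0. By the sharp Poincaré inequality on H^1_0 of an interval of length L, ∫(u')² ≥ (π/L)²∫u² with equality for the first sine mode sin(π(x−x₀)/L) (x₀ the left endpoint), so the inequality holds for all u iff (1−α)(π/L)² ≥ α − c, i.e. α ≤ ((π/L)² + c)/((π/L)² + 1) = (1 + c(L/π)²)/(1 + (L/π)²). (Direct route, valid since c ≤ 0: Poincaré gives c∫u² ≥ c(L/π)²∫(u')², so a(u,u) ≥ (1 + c(L/π)²)∫(u')², while ||u||_{H^1}² ≤ (1 + (L/π)²)∫(u')²; dividing yields the same α.) With (π/L)² = π^2/4 and c = -5/8, the largest admissible constant is α = ((π/L)² + c)/((π/L)² + 1).
Simplifying, α = (-5/2 + π^2)/(4 + π^2).


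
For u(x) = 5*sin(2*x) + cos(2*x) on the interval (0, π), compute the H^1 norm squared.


||u||_{H^1(0,π)}^2 = 65*π

u'(x) = -2*sin(2*x) + 10*cos(2*x).
Expand u² and (u')² and integrate term by term on (0, π), using: for integers n ≥ 1, ∫_0^π sin²(nx) dx = ∫_0^π cos²(nx) dx = π/2; for n ≠ n', ∫_0^π sin(nx)sin(n'x) dx = ∫_0^π cos(nx)cos(n'x) dx = 0; and by product-to-sum, ∫_0^π sin(nx)cos(n'x) dx = ½∫_0^π [sin((n+n')x) + sin((n−n')x)] dx, which is 0 when n+n' is even and 2n/(n²−n'²) when n+n' is odd (it need not vanish on (0, π)).
  u² squared terms: (5)²·∫sin(2x)² dx = 25·π/2 = 25*π/2;  (1)²·∫cos(2x)² dx = 1·π/2 = π/2.
  u² cross terms: 2·(5)·(1)·∫sin(2x)·cos(2x) dx = 10·(0) = 0.
  So ∫_0^π u² dx = 25*π/2 + π/2 + 0 = 13*π.
  (u')² squared terms: (-2)²·∫sin(2x)² dx = 4·π/2 = 2*π;  (10)²·∫cos(2x)² dx = 100·π/2 = 50*π.
  (u')² cross terms: 2·(-2)·(10)·∫sin(2x)·cos(2x) dx = -40·(0) = 0.
  So ∫_0^π (u')² dx = 2*π + 50*π + 0 = 52*π.
||u||_{H^1}^2 = (13*π) + (52*π) = 65*π.


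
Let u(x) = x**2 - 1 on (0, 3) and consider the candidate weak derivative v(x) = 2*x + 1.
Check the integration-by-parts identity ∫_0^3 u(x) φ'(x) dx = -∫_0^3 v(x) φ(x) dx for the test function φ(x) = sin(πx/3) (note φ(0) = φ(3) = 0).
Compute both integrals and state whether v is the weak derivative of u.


LHS = -18/π, RHS = -24/π. No, v is not the weak derivative of u.

u(x) = x**2 - 1, classical derivative u'(x) = 2*x.
φ(x) = sin(πx/3), so φ'(x) = π*cos(π*x/3)/3.
Note φ(0) = φ(3) = 0, so the boundary term u·φ vanishes.
LHS = ∫_0^3 u(x) φ'(x) dx = ∫_0^3 (π*x^2*cos(π*x/3)/3 - π*cos(π*x/3)/3) dx. Term by term:
  ∫_0^3 -π*cos(π*x/3)/3 dx = 0;  ∫_0^3 π*x^2*cos(π*x/3)/3 dx = -18/π.
Sum: 0 − 18/π = -18/π.
So LHS = -18/π.
∫_0^3 v(x) φ(x) dx = ∫_0^3 (2*x*sin(π*x/3) + sin(π*x/3)) dx. Term by term:
  ∫_0^3 2*x*sin(π*x/3) dx = 18/π;  ∫_0^3 sin(π*x/3) dx = 6/π.
Sum: 18/π + 6/π = 24/π.
So RHS = -∫_0^3 v(x) φ(x) dx = -24/π.
LHS − RHS = 6/π ≠ 0, so the identity fails.
(For a valid weak derivative the identity must hold for EVERY test function, in particular this one. The failure shows v is NOT the weak derivative of u.)
Correct weak derivative would be u'(x) = 2*x.


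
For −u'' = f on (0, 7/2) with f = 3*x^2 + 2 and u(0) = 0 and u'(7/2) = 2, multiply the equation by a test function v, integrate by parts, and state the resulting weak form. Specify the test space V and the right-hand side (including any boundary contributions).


V = {v ∈ H^1(0, 7/2) : v(0) = 0} (test functions vanish at x = 0 where u is specified); weak form: ∫_0^7/2 u'v' dx = ∫_0^7/2 (3*x^2 + 2) v dx + 2·v(7/2) for all v ∈ V.

Multiply both sides by a test function v and integrate from 0 to 7/2:
  ∫_0^7/2 −u''(x) v(x) dx = ∫_0^7/2 f(x) v(x) dx.
Integrate the LHS by parts once:
  ∫_0^7/2 −u'' v dx = −[u'(x) v(x)]_0^7/2 + ∫_0^7/2 u'(x) v'(x) dx.
Thus ∫_0^7/2 u'(x) v'(x) dx = ∫_0^7/2 f(x) v(x) dx + [u'(x) v(x)]_0^7/2.
Choose V so that boundary terms are either known or forced to vanish.
Mixed BC: u(0) = 0 (Dirichlet) and u'(7/2) = 2 (Neumann). Define V = {v ∈ H^1(0, 7/2) : v(0) = 0}. Then [u' v]_0^7/2 = u'(7/2)·v(7/2) − u'(0)·0 = 2·v(7/2).
Weak formulation: find u (satisfying any essential BC) such that ∫_0^7/2 u'(x) v'(x) dx = ∫_0^7/2 f v dx + 2·v(7/2) for all v ∈ V (Dirichlet at 0 absorbed into V; Neumann datum at x = 7/2 contributes the boundary term).
Substituting f(x) = 3*x^2 + 2, the right-hand side is ∫_0^7/2 (3*x^2 + 2) v dx + 2·v(7/2).


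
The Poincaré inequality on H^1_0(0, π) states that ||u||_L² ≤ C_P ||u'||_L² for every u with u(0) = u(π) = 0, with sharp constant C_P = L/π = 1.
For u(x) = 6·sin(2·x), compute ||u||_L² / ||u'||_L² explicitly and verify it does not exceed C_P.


||u||_L² / ||u'||_L² = 1/2 < C_P = 1.

u(x) = 6·sin(2·x), so u'(x) = 12*cos(2*x).
Writing u(x) = A·sin(kπx/L) with A = 6 and k = 2, use ∫_0^L sin²(kπx/L) dx = L/2 and ∫_0^L cos²(kπx/L) dx = L/2.
u² = 36·sin²(2·x) and (u')² = 144·cos²(2·x), and each of sin², cos² integrates to L/2 = π/2 over (0, π).
∫_0^π u² dx = 18*π, so ||u||_L² = 3*sqrt(2)*sqrt(π).
∫_0^π (u')² dx = 72*π, so ||u'||_L² = 6*sqrt(2)*sqrt(π).
Ratio ||u||_L² / ||u'||_L² = 1/2.
Sharp Poincaré constant on H^1_0(0, π) is C_P = L/π = 1, achieved by sin(x).
This is the k = 2 harmonic; the ratio L/(kπ) is strictly less than C_P = L/π, consistent with the sharp inequality ||u||_L² ≤ C_P ||u'||_L².


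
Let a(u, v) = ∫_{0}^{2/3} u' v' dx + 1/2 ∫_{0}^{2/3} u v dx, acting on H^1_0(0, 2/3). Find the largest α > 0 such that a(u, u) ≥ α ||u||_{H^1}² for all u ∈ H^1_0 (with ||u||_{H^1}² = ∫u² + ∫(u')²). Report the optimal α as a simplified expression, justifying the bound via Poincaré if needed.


α = (2 + 9*π^2)/(4 + 9*π^2)

Coercivity of a(·,·) on H^1_0(0, 2/3) means a(u, u) ≥ α ||u||_{H^1}² for every u ∈ H^1_0.
The interval has length L = 2/3, and Poincaré/coercivity depend only on L. Here a(u, u) = ∫(u')² + (1/2)·∫u².
Here 0 < c = 1/2 < 1. The condition a(u,u) ≥ α||u||_{H^1}² reads (1−α)∫(u')² ≥ (α−c)∫u². Any admissible α is ≤ 1 (rapidly oscillating u have ∫u²/∫(u')² → 0), and α = 1 would force 0 ≥ (1−c)∫u², impossible since c < 1; so 1−α > 0. By the sharp Poincaré inequality on H^1_0 of an interval of length L, ∫(u')² ≥ (π/L)²∫u² with equality for the first sine mode sin(π(x−x₀)/L) (x₀ the left endpoint), so the inequality holds for all u iff (1−α)(π/L)² ≥ α − c, i.e. α ≤ ((π/L)² + c)/((π/L)² + 1) = (1 + c(L/π)²)/(1 + (L/π)²). With (π/L)² = 9*π^2/4 and c = 1/2, the largest admissible constant is α = ((π/L)² + c)/((π/L)² + 1).
Simplifying, α = (2 + 9*π^2)/(4 + 9*π^2).


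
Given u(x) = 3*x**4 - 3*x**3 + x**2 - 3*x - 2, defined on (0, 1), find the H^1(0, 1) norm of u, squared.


||u||_{H^1}^2 = 2403/140

The H^1 norm (squared) on an interval (0, L) is
  ||u||_{H^1}^2 = ∫_0^L u(x)^2 dx + ∫_0^L u'(x)^2 dx.
Compute u'(x) = 12*x**3 - 9*x**2 + 2*x - 3.
Then u(x)^2 = 9*x**8 - 18*x**7 + 15*x**6 - 24*x**5 + 7*x**4 + 6*x**3 + 5*x**2 + 12*x + 4 and u'(x)^2 = 144*x**6 - 216*x**5 + 129*x**4 - 108*x**3 + 58*x**2 - 12*x + 9.
Integrate each monomial from 0 to 1 using ∫_0^1 c·x^n dx = c·1^(n+1)/(n+1):
  ∫_0^1 u(x)^2 dx = ∫_0^1 (9*x^8 - 18*x^7 + 15*x^6 - 24*x^5 + 7*x^4 + 6*x^3 + 5*x^2 + 12*x + 4) dx. Term by term:
    ∫_0^1 9*x^8 dx = 1;  ∫_0^1 -18*x^7 dx = -9/4;  ∫_0^1 15*x^6 dx = 15/7;
    ∫_0^1 -24*x^5 dx = -4;  ∫_0^1 7*x^4 dx = 7/5;  ∫_0^1 6*x^3 dx = 3/2;
    ∫_0^1 5*x^2 dx = 5/3;  ∫_0^1 12*x dx = 6;  ∫_0^1 4 dx = 4.
  Sum: 1 − 9/4 + 15/7 − 4 + 7/5 + 3/2 + 5/3 + 6 + 4 = 4813/420.
  ∫_0^1 u'(x)^2 dx = ∫_0^1 (144*x^6 - 216*x^5 + 129*x^4 - 108*x^3 + 58*x^2 - 12*x + 9) dx. Term by term:
    ∫_0^1 144*x^6 dx = 144/7;  ∫_0^1 -216*x^5 dx = -36;  ∫_0^1 129*x^4 dx = 129/5;
    ∫_0^1 -108*x^3 dx = -27;  ∫_0^1 58*x^2 dx = 58/3;  ∫_0^1 -12*x dx = -6;
    ∫_0^1 9 dx = 9.
  Sum: 144/7 − 36 + 129/5 − 27 + 58/3 − 6 + 9 = 599/105.
Adding: ||u||_{H^1}^2 = 4813/420 + 599/105 = 2403/140.


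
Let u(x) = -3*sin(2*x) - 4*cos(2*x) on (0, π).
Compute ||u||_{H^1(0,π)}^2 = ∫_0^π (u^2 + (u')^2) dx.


||u||_{H^1(0,π)}^2 = 125*π/2

u'(x) = 8*sin(2*x) - 6*cos(2*x).
Expand u² and (u')² and integrate term by term on (0, π), using: for integers n ≥ 1, ∫_0^π sin²(nx) dx = ∫_0^π cos²(nx) dx = π/2; for n ≠ n', ∫_0^π sin(nx)sin(n'x) dx = ∫_0^π cos(nx)cos(n'x) dx = 0; and by product-to-sum, ∫_0^π sin(nx)cos(n'x) dx = ½∫_0^π [sin((n+n')x) + sin((n−n')x)] dx, which is 0 when n+n' is even and 2n/(n²−n'²) when n+n' is odd (it need not vanish on (0, π)).
  u² squared terms: (-4)²·∫cos(2x)² dx = 16·π/2 = 8*π;  (-3)²·∫sin(2x)² dx = 9·π/2 = 9*π/2.
  u² cross terms: 2·(-4)·(-3)·∫cos(2x)·sin(2x) dx = 24·(0) = 0.
  So ∫_0^π u² dx = 8*π + 9*π/2 + 0 = 25*π/2.
  (u')² squared terms: (-6)²·∫cos(2x)² dx = 36·π/2 = 18*π;  (8)²·∫sin(2x)² dx = 64·π/2 = 32*π.
  (u')² cross terms: 2·(-6)·(8)·∫cos(2x)·sin(2x) dx = -96·(0) = 0.
  So ∫_0^π (u')² dx = 18*π + 32*π + 0 = 50*π.
||u||_{H^1}^2 = (25*π/2) + (50*π) = 125*π/2.


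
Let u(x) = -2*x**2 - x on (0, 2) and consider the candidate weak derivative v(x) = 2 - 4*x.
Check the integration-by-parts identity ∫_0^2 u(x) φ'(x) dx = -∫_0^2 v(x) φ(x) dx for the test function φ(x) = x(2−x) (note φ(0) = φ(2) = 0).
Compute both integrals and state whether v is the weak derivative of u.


LHS = 20/3, RHS = 8/3. No, v is not the weak derivative of u.

u(x) = -2*x**2 - x, classical derivative u'(x) = -4*x - 1.
φ(x) = x(2−x), so φ'(x) = 2 - 2*x.
Note φ(0) = φ(2) = 0, so the boundary term u·φ vanishes.
LHS = ∫_0^2 u(x) φ'(x) dx = ∫_0^2 (4*x^3 - 2*x^2 - 2*x) dx. Term by term:
  ∫_0^2 4*x^3 dx = 16;  ∫_0^2 -2*x^2 dx = -16/3;  ∫_0^2 -2*x dx = -4.
Sum: 16 − 16/3 − 4 = 20/3.
So LHS = 20/3.
∫_0^2 v(x) φ(x) dx = ∫_0^2 (4*x^3 - 10*x^2 + 4*x) dx. Term by term:
  ∫_0^2 4*x^3 dx = 16;  ∫_0^2 -10*x^2 dx = -80/3;  ∫_0^2 4*x dx = 8.
Sum: 16 − 80/3 + 8 = -8/3.
So RHS = -∫_0^2 v(x) φ(x) dx = 8/3.
LHS − RHS = 4 ≠ 0, so the identity fails.
(For a valid weak derivative the identity must hold for EVERY test function, in particular this one. The failure shows v is NOT the weak derivative of u.)
Correct weak derivative would be u'(x) = -4*x - 1.


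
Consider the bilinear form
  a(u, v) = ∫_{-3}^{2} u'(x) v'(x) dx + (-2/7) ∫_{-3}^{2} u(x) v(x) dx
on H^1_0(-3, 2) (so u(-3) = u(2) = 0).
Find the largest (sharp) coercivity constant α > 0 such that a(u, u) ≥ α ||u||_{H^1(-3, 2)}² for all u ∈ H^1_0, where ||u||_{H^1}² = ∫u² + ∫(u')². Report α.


α = (-50/7 + π^2)/(π^2 + 25)

Coercivity of a(·,·) on H^1_0(-3, 2) means a(u, u) ≥ α ||u||_{H^1}² for every u ∈ H^1_0.
The interval has length L = 5, and Poincaré/coercivity depend only on L. Here a(u, u) = ∫(u')² + (-2/7)·∫u².
Here c = -2/7 < 0 with |c| < (π/L)² = π^2/25, so coercivity still holds. The condition a(u,u) ≥ α||u||_{H^1}² reads (1−α)∫(u')² ≥ (α−c)∫u². Any admissible α is ≤ 1 (rapidly oscillating u have ∫u²/∫(u')² → 0), and α = 1 would force 0 ≥ (1−c)∫u², impossible since c < 1; so 1−α > 0. By the sharp Poincaré inequality on H^1_0 of an interval of length L, ∫(u')² ≥ (π/L)²∫u² with equality for the first sine mode sin(π(x−x₀)/L) (x₀ the left endpoint), so the inequality holds for all u iff (1−α)(π/L)² ≥ α − c, i.e. α ≤ ((π/L)² + c)/((π/L)² + 1) = (1 + c(L/π)²)/(1 + (L/π)²). (Direct route, valid since c ≤ 0: Poincaré gives c∫u² ≥ c(L/π)²∫(u')², so a(u,u) ≥ (1 + c(L/π)²)∫(u')², while ||u||_{H^1}² ≤ (1 + (L/π)²)∫(u')²; dividing yields the same α.) With (π/L)² = π^2/25 and c = -2/7, the largest admissible constant is α = ((π/L)² + c)/((π/L)² + 1).
Simplifying, α = (-50/7 + π^2)/(π^2 + 25).


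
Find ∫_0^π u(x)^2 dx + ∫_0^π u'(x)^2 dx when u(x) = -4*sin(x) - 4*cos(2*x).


||u||_{H^1(0,π)}^2 = -320/3 + 56*π

u'(x) = 8*sin(2*x) - 4*cos(x).
Expand u² and (u')² and integrate term by term on (0, π), using: for integers n ≥ 1, ∫_0^π sin²(nx) dx = ∫_0^π cos²(nx) dx = π/2; for n ≠ n', ∫_0^π sin(nx)sin(n'x) dx = ∫_0^π cos(nx)cos(n'x) dx = 0; and by product-to-sum, ∫_0^π sin(nx)cos(n'x) dx = ½∫_0^π [sin((n+n')x) + sin((n−n')x)] dx, which is 0 when n+n' is even and 2n/(n²−n'²) when n+n' is odd (it need not vanish on (0, π)).
  u² squared terms: (-4)²·∫cos(2x)² dx = 16·π/2 = 8*π;  (-4)²·∫sin(x)² dx = 16·π/2 = 8*π.
  u² cross terms: 2·(-4)·(-4)·∫cos(2x)·sin(x) dx = 32·(-2/3) = -64/3.
  So ∫_0^π u² dx = 8*π + 8*π − 64/3 = -64/3 + 16*π.
  (u')² squared terms: (-4)²·∫cos(x)² dx = 16·π/2 = 8*π;  (8)²·∫sin(2x)² dx = 64·π/2 = 32*π.
  (u')² cross terms: 2·(-4)·(8)·∫cos(x)·sin(2x) dx = -64·(4/3) = -256/3.
  So ∫_0^π (u')² dx = 8*π + 32*π − 256/3 = -256/3 + 40*π.
||u||_{H^1}^2 = (-64/3 + 16*π) + (-256/3 + 40*π) = -320/3 + 56*π.


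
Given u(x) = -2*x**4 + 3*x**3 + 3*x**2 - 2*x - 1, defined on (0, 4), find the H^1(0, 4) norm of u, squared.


||u||_{H^1}^2 = 26832572/315

The H^1 norm (squared) on an interval (0, L) is
  ||u||_{H^1}^2 = ∫_0^L u(x)^2 dx + ∫_0^L u'(x)^2 dx.
Compute u'(x) = -8*x**3 + 9*x**2 + 6*x - 2.
Then u(x)^2 = 4*x**8 - 12*x**7 - 3*x**6 + 26*x**5 + x**4 - 18*x**3 - 2*x**2 + 4*x + 1 and u'(x)^2 = 64*x**6 - 144*x**5 - 15*x**4 + 140*x**3 - 24*x + 4.
Integrate each monomial from 0 to 4 using ∫_0^4 c·x^n dx = c·4^(n+1)/(n+1):
  ∫_0^4 u(x)^2 dx = ∫_0^4 (4*x^8 - 12*x^7 - 3*x^6 + 26*x^5 + x^4 - 18*x^3 - 2*x^2 + 4*x + 1) dx. Term by term:
    ∫_0^4 4*x^8 dx = 1048576/9;  ∫_0^4 -12*x^7 dx = -98304;  ∫_0^4 -3*x^6 dx = -49152/7;
    ∫_0^4 26*x^5 dx = 53248/3;  ∫_0^4 x^4 dx = 1024/5;  ∫_0^4 -18*x^3 dx = -1152;
    ∫_0^4 -2*x^2 dx = -128/3;  ∫_0^4 4*x dx = 32;  ∫_0^4 1 dx = 4.
  Sum: 1048576/9 − 98304 − 49152/7 + 53248/3 + 1024/5 − 1152 − 128/3 + 32 + 4 = 8813132/315.
  ∫_0^4 u'(x)^2 dx = ∫_0^4 (64*x^6 - 144*x^5 - 15*x^4 + 140*x^3 - 24*x + 4) dx. Term by term:
    ∫_0^4 64*x^6 dx = 1048576/7;  ∫_0^4 -144*x^5 dx = -98304;  ∫_0^4 -15*x^4 dx = -3072;
    ∫_0^4 140*x^3 dx = 8960;  ∫_0^4 -24*x dx = -192;  ∫_0^4 4 dx = 16.
  Sum: 1048576/7 − 98304 − 3072 + 8960 − 192 + 16 = 400432/7.
Adding: ||u||_{H^1}^2 = 8813132/315 + 400432/7 = 26832572/315.


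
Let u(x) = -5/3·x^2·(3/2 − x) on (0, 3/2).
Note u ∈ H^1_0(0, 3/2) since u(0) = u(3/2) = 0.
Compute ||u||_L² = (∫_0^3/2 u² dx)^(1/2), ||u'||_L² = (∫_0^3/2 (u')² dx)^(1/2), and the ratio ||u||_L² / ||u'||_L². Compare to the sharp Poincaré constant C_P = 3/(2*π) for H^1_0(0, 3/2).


||u||_L² / ||u'||_L² = 3*sqrt(14)/28 < C_P = 3/(2*π).

u(x) = -5/3·x^2·(3/2 − x), so u'(x) = 5*x*(x - 1).
u(x) = -5/3·x^2·(3/2 − x) vanishes at x = 0 and x = 3/2, so u ∈ H^1_0(0, 3/2). Differentiate via the product rule and integrate the resulting polynomials term by term.
  ∫_0^3/2 u² dx = ∫_0^3/2 (25*x^6/9 - 25*x^5/3 + 25*x^4/4) dx. Term by term:
    ∫_0^3/2 25*x^6/9 dx = 6075/896;  ∫_0^3/2 -25*x^5/3 dx = -2025/128;  ∫_0^3/2 25*x^4/4 dx = 1215/128.
  Sum: 6075/896 − 2025/128 + 1215/128 = 405/896.
  ∫_0^3/2 (u')² dx = ∫_0^3/2 (25*x^4 - 50*x^3 + 25*x^2) dx. Term by term:
    ∫_0^3/2 25*x^4 dx = 1215/32;  ∫_0^3/2 -50*x^3 dx = -2025/32;  ∫_0^3/2 25*x^2 dx = 225/8.
  Sum: 1215/32 − 2025/32 + 225/8 = 45/16.
∫_0^3/2 u² dx = 405/896, so ||u||_L² = 9*sqrt(70)/112.
∫_0^3/2 (u')² dx = 45/16, so ||u'||_L² = 3*sqrt(5)/4.
Ratio ||u||_L² / ||u'||_L² = 3*sqrt(14)/28.
Sharp Poincaré constant on H^1_0(0, 3/2) is C_P = L/π = 3/(2*π), achieved by sin(2*π/3·x).
A polynomial bump cannot attain the sharp Poincaré constant (only the first sine eigenfunction does), so the ratio is strictly less than C_P, consistent with ||u||_L² ≤ C_P ||u'||_L².


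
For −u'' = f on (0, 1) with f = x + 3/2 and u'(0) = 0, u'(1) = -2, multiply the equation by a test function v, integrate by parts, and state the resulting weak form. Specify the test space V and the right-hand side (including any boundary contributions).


V = H^1(0, 1) (v unrestricted at boundary; u is determined up to an additive constant); weak form: ∫_0^1 u'v' dx = ∫_0^1 (x + 3/2) v dx − 2·v(1) for all v ∈ V.

Multiply both sides by a test function v and integrate from 0 to 1:
  ∫_0^1 −u''(x) v(x) dx = ∫_0^1 f(x) v(x) dx.
Integrate the LHS by parts once:
  ∫_0^1 −u'' v dx = −[u'(x) v(x)]_0^1 + ∫_0^1 u'(x) v'(x) dx.
Thus ∫_0^1 u'(x) v'(x) dx = ∫_0^1 f(x) v(x) dx + [u'(x) v(x)]_0^1.
Choose V so that boundary terms are either known or forced to vanish.
u has inhomogeneous Neumann u'(0) = 0, u'(1) = -2. [u' v]_0^1 = (-2)·v(1) − (0)·v(0) = − 2·v(1). Take V = H^1(0, 1); boundary term becomes part of RHS.
Weak formulation: find u (satisfying any essential BC) such that ∫_0^1 u'(x) v'(x) dx = ∫_0^1 f v dx − 2·v(1) for all v ∈ V (Neumann data are natural BCs: they enter the RHS as boundary terms).
Substituting f(x) = x + 3/2, the right-hand side is ∫_0^1 (x + 3/2) v dx − 2·v(1).
Compatibility check (pure Neumann): taking v ≡ 1 ∈ V gives 0 = ∫_0^1 f dx + (-2) − (0), i.e. ∫_0^1 f dx must equal u'(0) − u'(1) = 2. Indeed ∫_0^1 (x + 3/2) dx = 2, so the data are compatible. The solution is then unique only up to an additive constant (fix it e.g. by requiring ∫_0^1 u dx = 0).


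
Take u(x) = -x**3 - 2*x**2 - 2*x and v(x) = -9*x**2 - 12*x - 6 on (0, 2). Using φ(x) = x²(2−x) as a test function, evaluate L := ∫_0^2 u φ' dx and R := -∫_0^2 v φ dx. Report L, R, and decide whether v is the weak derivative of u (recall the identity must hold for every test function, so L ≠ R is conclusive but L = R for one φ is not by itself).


LHS = 232/15, RHS = 232/5. No, v is not the weak derivative of u.

u(x) = -x**3 - 2*x**2 - 2*x, classical derivative u'(x) = -3*x**2 - 4*x - 2.
φ(x) = x²(2−x), so φ'(x) = x*(4 - 3*x).
Note φ(0) = φ(2) = 0, so the boundary term u·φ vanishes.
LHS = ∫_0^2 u(x) φ'(x) dx = ∫_0^2 (3*x^5 + 2*x^4 - 2*x^3 - 8*x^2) dx. Term by term:
  ∫_0^2 3*x^5 dx = 32;  ∫_0^2 2*x^4 dx = 64/5;  ∫_0^2 -2*x^3 dx = -8;
  ∫_0^2 -8*x^2 dx = -64/3.
Sum: 32 + 64/5 − 8 − 64/3 = 232/15.
So LHS = 232/15.
∫_0^2 v(x) φ(x) dx = ∫_0^2 (9*x^5 - 6*x^4 - 18*x^3 - 12*x^2) dx. Term by term:
  ∫_0^2 9*x^5 dx = 96;  ∫_0^2 -6*x^4 dx = -192/5;  ∫_0^2 -18*x^3 dx = -72;
  ∫_0^2 -12*x^2 dx = -32.
Sum: 96 − 192/5 − 72 − 32 = -232/5.
So RHS = -∫_0^2 v(x) φ(x) dx = 232/5.
LHS − RHS = -464/15 ≠ 0, so the identity fails.
(For a valid weak derivative the identity must hold for EVERY test function, in particular this one. The failure shows v is NOT the weak derivative of u.)
Correct weak derivative would be u'(x) = -3*x**2 - 4*x - 2.


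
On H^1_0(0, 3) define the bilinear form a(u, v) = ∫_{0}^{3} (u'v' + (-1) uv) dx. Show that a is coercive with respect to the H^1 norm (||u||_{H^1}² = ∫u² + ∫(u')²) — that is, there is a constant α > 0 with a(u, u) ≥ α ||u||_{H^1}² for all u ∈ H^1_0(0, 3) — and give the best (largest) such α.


α = (-9 + π^2)/(9 + π^2)

Coercivity of a(·,·) on H^1_0(0, 3) means a(u, u) ≥ α ||u||_{H^1}² for every u ∈ H^1_0.
The interval has length L = 3, and Poincaré/coercivity depend only on L. Here a(u, u) = ∫(u')² + (-1)·∫u².
Here c = -1 < 0 with |c| < (π/L)² = π^2/9, so coercivity still holds. The condition a(u,u) ≥ α||u||_{H^1}² reads (1−α)∫(u')² ≥ (α−c)∫u². Any admissible α is ≤ 1 (rapidly oscillating u have ∫u²/∫(u')² → 0), and α = 1 would force 0 ≥ (1−c)∫u², impossible since c < 1; so 1−α > 0. By the sharp Poincaré inequality on H^1_0 of an interval of length L, ∫(u')² ≥ (π/L)²∫u² with equality for the first sine mode sin(π(x−x₀)/L) (x₀ the left endpoint), so the inequality holds for all u iff (1−α)(π/L)² ≥ α − c, i.e. α ≤ ((π/L)² + c)/((π/L)² + 1) = (1 + c(L/π)²)/(1 + (L/π)²). (Direct route, valid since c ≤ 0: Poincaré gives c∫u² ≥ c(L/π)²∫(u')², so a(u,u) ≥ (1 + c(L/π)²)∫(u')², while ||u||_{H^1}² ≤ (1 + (L/π)²)∫(u')²; dividing yields the same α.) With (π/L)² = π^2/9 and c = -1, the largest admissible constant is α = ((π/L)² + c)/((π/L)² + 1).
Simplifying, α = (-9 + π^2)/(9 + π^2).


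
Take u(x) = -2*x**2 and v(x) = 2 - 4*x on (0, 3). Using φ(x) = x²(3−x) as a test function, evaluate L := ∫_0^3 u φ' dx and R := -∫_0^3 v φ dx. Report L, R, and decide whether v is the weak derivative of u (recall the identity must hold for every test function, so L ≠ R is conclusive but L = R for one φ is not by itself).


LHS = 243/5, RHS = 351/10. No, v is not the weak derivative of u.

u(x) = -2*x**2, classical derivative u'(x) = -4*x.
φ(x) = x²(3−x), so φ'(x) = 3*x*(2 - x).
Note φ(0) = φ(3) = 0, so the boundary term u·φ vanishes.
LHS = ∫_0^3 u(x) φ'(x) dx = ∫_0^3 (6*x^4 - 12*x^3) dx. Term by term:
  ∫_0^3 6*x^4 dx = 1458/5;  ∫_0^3 -12*x^3 dx = -243.
Sum: 1458/5 − 243 = 243/5.
So LHS = 243/5.
∫_0^3 v(x) φ(x) dx = ∫_0^3 (4*x^4 - 14*x^3 + 6*x^2) dx. Term by term:
  ∫_0^3 4*x^4 dx = 972/5;  ∫_0^3 -14*x^3 dx = -567/2;  ∫_0^3 6*x^2 dx = 54.
Sum: 972/5 − 567/2 + 54 = -351/10.
So RHS = -∫_0^3 v(x) φ(x) dx = 351/10.
LHS − RHS = 27/2 ≠ 0, so the identity fails.
(For a valid weak derivative the identity must hold for EVERY test function, in particular this one. The failure shows v is NOT the weak derivative of u.)
Correct weak derivative would be u'(x) = -4*x.
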